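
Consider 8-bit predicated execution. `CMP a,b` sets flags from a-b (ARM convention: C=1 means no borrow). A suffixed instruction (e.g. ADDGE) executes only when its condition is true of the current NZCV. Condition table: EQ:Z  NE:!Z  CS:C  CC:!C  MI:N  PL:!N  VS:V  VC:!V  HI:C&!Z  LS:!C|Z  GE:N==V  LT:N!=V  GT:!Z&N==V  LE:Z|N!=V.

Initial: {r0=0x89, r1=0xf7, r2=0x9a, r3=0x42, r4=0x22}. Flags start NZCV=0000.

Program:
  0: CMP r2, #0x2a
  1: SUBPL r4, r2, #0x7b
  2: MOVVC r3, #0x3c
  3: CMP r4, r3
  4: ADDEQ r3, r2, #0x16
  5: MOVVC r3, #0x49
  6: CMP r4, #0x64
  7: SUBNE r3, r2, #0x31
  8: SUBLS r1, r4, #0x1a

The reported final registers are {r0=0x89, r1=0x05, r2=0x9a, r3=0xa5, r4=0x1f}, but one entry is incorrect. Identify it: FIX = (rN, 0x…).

FIX = (r3, 0x69)

0: ✓ CMP  NZCV=0011
1: ✓ SUBPL  r4←0x1f
2: · MOVVC
3: ✓ CMP  NZCV=1000
4: · ADDEQ
5: ✓ MOVVC  r3←0x49
6: ✓ CMP  NZCV=1000
7: ✓ SUBNE  r3←0x69
8: ✓ SUBLS  r1←0x05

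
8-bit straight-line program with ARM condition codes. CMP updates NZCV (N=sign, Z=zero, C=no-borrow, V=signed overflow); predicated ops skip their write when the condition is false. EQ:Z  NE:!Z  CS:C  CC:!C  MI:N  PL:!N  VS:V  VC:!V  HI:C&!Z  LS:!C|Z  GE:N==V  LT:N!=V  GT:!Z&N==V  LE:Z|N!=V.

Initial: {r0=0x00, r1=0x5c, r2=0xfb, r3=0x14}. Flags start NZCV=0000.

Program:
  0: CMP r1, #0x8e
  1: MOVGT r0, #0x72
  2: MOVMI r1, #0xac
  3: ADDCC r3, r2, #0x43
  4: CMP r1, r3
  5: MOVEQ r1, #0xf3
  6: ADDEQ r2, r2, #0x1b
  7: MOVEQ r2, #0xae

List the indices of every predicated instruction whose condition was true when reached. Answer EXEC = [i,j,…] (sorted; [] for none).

EXEC = [1,2,3]

[0] flags=1001 → (cmp)
[1] flags=1001 GT?T → r0=0x72
[2] flags=1001 MI?T → r1=0xac
[3] flags=1001 CC?T → r3=0x3e
[4] flags=0011 → (cmp)
[5] flags=0011 EQ?F → skip
[6] flags=0011 EQ?F → skip
[7] flags=0011 EQ?F → skip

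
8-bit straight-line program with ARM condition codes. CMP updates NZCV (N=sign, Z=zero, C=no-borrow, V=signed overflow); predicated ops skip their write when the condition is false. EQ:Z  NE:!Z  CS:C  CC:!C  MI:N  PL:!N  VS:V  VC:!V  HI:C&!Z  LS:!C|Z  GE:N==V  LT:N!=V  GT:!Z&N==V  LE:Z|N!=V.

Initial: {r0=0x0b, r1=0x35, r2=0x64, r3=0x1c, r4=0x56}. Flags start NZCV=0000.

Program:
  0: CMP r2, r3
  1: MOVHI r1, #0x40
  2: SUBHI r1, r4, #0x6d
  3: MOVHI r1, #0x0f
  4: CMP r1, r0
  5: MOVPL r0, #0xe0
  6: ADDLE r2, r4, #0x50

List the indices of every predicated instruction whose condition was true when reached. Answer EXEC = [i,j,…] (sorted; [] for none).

0: ✓ CMP  NZCV=0010
1: ✓ MOVHI  r1←0x40
2: ✓ SUBHI  r1←0xe9
3: ✓ MOVHI  r1←0x0f
4: ✓ CMP  NZCV=0010
5: ✓ MOVPL  r0←0xe0
6: · ADDLE

EXEC = [1,2,3,5]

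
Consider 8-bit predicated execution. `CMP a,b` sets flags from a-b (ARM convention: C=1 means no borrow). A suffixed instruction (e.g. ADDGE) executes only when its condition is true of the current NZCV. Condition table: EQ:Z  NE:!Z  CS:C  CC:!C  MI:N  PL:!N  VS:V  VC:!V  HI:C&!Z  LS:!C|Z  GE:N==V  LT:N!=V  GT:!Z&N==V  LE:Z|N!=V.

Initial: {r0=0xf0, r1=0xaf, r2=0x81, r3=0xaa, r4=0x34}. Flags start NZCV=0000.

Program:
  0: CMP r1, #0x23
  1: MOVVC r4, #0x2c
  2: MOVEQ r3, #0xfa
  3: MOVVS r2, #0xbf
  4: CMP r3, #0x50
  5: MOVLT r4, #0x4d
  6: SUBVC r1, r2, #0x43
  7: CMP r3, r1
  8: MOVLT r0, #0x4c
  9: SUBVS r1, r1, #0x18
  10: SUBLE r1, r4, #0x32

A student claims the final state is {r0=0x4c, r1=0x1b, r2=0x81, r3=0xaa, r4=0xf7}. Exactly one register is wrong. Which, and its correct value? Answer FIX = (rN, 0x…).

FIX = (r4, 0x4d)

0: ✓ CMP  NZCV=1010
1: ✓ MOVVC  r4←0x2c
2: · MOVEQ
3: · MOVVS
4: ✓ CMP  NZCV=0011
5: ✓ MOVLT  r4←0x4d
6: · SUBVC
7: ✓ CMP  NZCV=1000
8: ✓ MOVLT  r0←0x4c
9: · SUBVS
10: ✓ SUBLE  r1←0x1b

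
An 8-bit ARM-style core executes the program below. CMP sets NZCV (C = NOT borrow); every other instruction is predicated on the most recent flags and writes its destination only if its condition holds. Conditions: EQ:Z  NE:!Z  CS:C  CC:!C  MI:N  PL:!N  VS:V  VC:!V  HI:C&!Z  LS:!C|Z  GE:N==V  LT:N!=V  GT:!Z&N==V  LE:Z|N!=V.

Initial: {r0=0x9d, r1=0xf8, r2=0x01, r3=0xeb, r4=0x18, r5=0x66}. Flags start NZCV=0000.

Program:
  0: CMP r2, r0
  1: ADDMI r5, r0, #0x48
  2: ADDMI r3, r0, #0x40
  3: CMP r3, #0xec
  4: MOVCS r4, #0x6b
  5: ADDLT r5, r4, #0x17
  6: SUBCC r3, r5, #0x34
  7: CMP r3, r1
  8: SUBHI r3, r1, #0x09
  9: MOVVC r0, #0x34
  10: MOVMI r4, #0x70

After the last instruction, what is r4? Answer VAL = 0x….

0: ✓ CMP  NZCV=0000
1: · ADDMI
2: · ADDMI
3: ✓ CMP  NZCV=1000
4: · MOVCS
5: ✓ ADDLT  r5←0x2f
6: ✓ SUBCC  r3←0xfb
7: ✓ CMP  NZCV=0010
8: ✓ SUBHI  r3←0xef
9: ✓ MOVVC  r0←0x34
10: · MOVMI

VAL = 0x18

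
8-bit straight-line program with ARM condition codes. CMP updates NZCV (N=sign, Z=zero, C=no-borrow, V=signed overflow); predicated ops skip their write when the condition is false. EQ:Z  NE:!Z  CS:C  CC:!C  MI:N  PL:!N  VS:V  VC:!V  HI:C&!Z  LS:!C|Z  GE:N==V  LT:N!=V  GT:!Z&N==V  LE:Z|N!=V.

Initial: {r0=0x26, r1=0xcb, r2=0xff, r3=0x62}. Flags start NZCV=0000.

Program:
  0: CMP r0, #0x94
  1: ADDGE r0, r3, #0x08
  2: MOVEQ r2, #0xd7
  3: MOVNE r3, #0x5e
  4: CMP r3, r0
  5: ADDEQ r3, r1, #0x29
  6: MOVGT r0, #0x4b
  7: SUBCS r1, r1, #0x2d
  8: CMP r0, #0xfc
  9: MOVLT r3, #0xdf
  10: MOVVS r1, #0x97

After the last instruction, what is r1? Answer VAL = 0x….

[0] flags=1001 → (cmp)
[1] flags=1001 GE?T → r0=0x6a
[2] flags=1001 EQ?F → skip
[3] flags=1001 NE?T → r3=0x5e
[4] flags=1000 → (cmp)
[5] flags=1000 EQ?F → skip
[6] flags=1000 GT?F → skip
[7] flags=1000 CS?F → skip
[8] flags=0000 → (cmp)
[9] flags=0000 LT?F → skip
[10] flags=0000 VS?F → skip

VAL = 0xcb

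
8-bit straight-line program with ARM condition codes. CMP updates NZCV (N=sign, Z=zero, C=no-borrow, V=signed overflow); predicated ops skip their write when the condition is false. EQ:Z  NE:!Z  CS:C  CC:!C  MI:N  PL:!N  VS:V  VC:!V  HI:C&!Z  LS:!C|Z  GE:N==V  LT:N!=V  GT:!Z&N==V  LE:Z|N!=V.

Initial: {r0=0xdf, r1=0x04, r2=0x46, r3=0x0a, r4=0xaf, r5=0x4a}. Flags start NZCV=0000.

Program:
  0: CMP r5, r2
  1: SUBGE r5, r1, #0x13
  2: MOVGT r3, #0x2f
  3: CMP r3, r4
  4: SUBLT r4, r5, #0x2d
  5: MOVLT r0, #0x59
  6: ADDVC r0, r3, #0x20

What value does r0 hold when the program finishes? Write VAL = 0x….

0: ✓ CMP  NZCV=0010
1: ✓ SUBGE  r5←0xf1
2: ✓ MOVGT  r3←0x2f
3: ✓ CMP  NZCV=1001
4: · SUBLT
5: · MOVLT
6: · ADDVC

VAL = 0xdf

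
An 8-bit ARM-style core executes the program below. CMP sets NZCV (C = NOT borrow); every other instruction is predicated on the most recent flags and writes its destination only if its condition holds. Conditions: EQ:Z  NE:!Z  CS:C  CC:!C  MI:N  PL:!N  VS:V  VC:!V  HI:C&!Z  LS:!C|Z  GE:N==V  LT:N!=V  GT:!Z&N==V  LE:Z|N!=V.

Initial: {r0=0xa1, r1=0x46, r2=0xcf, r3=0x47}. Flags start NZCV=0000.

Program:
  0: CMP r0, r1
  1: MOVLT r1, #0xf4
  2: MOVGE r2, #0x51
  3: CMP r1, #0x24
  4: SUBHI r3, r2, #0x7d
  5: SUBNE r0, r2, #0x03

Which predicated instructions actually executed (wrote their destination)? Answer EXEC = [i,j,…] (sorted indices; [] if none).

EXEC = [1,4,5]

[0] flags=0011 → (cmp)
[1] flags=0011 LT?T → r1=0xf4
[2] flags=0011 GE?F → skip
[3] flags=1010 → (cmp)
[4] flags=1010 HI?T → r3=0x52
[5] flags=1010 NE?T → r0=0xcc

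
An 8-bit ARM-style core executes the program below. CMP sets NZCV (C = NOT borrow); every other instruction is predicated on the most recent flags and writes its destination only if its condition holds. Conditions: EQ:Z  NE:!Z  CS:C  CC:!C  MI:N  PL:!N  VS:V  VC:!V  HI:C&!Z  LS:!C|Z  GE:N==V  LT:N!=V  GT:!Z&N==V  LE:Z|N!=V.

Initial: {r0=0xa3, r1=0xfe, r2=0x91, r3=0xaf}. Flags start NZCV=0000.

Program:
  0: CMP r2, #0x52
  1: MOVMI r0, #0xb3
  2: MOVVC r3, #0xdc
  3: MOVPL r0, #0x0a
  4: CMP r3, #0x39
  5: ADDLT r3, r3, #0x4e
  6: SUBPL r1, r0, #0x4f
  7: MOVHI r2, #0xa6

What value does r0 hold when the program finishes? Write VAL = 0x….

VAL = 0x0a

[0] flags=0011 → (cmp)
[1] flags=0011 MI?F → skip
[2] flags=0011 VC?F → skip
[3] flags=0011 PL?T → r0=0x0a
[4] flags=0011 → (cmp)
[5] flags=0011 LT?T → r3=0xfd
[6] flags=0011 PL?T → r1=0xbb
[7] flags=0011 HI?T → r2=0xa6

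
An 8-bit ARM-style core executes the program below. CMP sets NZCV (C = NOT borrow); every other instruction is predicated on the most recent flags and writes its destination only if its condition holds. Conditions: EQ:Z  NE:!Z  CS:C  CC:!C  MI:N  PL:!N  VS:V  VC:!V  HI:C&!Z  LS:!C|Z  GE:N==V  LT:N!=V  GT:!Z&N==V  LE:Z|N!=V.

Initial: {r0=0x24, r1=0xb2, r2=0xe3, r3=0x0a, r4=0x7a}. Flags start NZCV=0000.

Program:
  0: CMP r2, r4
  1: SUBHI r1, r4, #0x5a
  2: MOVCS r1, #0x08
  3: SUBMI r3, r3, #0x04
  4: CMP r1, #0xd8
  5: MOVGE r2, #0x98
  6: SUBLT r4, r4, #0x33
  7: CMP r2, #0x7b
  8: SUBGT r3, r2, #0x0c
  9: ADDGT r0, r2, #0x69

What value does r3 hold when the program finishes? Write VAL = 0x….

0: ✓ CMP  NZCV=0011
1: ✓ SUBHI  r1←0x20
2: ✓ MOVCS  r1←0x08
3: · SUBMI
4: ✓ CMP  NZCV=0000
5: ✓ MOVGE  r2←0x98
6: · SUBLT
7: ✓ CMP  NZCV=0011
8: · SUBGT
9: · ADDGT

VAL = 0x0a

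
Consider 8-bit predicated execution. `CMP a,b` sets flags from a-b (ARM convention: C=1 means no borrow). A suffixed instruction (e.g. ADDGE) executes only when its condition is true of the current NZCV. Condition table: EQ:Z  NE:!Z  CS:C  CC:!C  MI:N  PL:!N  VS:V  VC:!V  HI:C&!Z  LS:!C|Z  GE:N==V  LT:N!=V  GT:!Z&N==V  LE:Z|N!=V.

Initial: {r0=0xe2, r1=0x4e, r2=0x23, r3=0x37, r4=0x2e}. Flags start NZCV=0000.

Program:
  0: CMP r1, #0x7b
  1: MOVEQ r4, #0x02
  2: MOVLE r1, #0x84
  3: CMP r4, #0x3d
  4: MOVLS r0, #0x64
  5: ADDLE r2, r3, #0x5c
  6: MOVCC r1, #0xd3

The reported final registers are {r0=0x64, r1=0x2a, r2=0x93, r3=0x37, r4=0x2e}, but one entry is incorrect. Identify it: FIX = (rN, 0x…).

0: ✓ CMP  NZCV=1000
1: · MOVEQ
2: ✓ MOVLE  r1←0x84
3: ✓ CMP  NZCV=1000
4: ✓ MOVLS  r0←0x64
5: ✓ ADDLE  r2←0x93
6: ✓ MOVCC  r1←0xd3

FIX = (r1, 0xd3)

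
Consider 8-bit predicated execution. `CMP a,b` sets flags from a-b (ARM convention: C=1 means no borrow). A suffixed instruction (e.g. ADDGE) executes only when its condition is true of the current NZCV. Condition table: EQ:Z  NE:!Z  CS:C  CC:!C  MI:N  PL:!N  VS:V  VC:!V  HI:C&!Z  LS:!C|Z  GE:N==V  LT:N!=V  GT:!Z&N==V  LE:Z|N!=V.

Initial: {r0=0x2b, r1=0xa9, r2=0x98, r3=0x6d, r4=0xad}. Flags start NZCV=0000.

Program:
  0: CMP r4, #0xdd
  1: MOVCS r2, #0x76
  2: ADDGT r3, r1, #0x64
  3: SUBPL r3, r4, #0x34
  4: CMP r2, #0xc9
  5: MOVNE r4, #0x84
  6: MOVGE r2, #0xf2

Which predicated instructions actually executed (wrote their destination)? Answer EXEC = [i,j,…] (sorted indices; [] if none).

0: ✓ CMP  NZCV=1000
1: · MOVCS
2: · ADDGT
3: · SUBPL
4: ✓ CMP  NZCV=1000
5: ✓ MOVNE  r4←0x84
6: · MOVGE

EXEC = [5]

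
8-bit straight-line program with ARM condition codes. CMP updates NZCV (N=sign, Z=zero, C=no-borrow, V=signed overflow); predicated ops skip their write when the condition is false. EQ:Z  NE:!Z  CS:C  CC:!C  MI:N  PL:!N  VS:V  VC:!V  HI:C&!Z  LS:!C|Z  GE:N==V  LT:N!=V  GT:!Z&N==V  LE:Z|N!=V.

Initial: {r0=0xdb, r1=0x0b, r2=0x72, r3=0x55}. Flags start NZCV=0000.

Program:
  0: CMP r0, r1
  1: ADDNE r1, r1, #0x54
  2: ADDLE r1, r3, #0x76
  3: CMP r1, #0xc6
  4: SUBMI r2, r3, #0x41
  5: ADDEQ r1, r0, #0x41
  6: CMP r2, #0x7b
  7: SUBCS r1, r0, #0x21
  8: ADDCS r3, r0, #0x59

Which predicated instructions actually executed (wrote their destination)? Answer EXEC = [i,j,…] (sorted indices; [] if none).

0: ✓ CMP  NZCV=1010
1: ✓ ADDNE  r1←0x5f
2: ✓ ADDLE  r1←0xcb
3: ✓ CMP  NZCV=0010
4: · SUBMI
5: · ADDEQ
6: ✓ CMP  NZCV=1000
7: · SUBCS
8: · ADDCS

EXEC = [1,2]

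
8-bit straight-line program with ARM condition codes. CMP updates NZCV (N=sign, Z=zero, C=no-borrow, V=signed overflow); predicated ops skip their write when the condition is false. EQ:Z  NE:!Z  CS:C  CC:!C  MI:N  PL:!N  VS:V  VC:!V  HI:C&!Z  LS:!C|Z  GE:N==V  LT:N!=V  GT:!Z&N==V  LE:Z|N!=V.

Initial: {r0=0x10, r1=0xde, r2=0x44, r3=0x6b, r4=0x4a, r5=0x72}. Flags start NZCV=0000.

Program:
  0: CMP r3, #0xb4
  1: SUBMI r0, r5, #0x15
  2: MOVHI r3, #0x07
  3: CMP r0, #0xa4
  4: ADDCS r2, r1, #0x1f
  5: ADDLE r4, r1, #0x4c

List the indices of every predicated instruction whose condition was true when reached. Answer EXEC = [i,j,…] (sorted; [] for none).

[0] flags=1001 → (cmp)
[1] flags=1001 MI?T → r0=0x5d
[2] flags=1001 HI?F → skip
[3] flags=1001 → (cmp)
[4] flags=1001 CS?F → skip
[5] flags=1001 LE?F → skip

EXEC = [1]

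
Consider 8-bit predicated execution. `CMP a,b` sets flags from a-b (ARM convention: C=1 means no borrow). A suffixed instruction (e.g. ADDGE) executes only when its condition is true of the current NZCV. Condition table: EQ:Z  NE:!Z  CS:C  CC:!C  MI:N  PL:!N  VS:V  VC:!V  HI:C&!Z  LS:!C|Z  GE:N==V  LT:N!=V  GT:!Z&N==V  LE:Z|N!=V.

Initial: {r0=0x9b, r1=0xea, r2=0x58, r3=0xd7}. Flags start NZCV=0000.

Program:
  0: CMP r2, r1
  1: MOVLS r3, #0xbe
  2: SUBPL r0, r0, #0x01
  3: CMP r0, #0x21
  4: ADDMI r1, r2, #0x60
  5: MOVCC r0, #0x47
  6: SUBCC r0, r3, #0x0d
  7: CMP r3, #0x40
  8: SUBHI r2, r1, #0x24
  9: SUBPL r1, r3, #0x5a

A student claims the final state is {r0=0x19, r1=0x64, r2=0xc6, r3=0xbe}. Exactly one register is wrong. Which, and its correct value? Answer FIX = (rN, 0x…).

FIX = (r0, 0x9a)

[0] flags=0000 → (cmp)
[1] flags=0000 LS?T → r3=0xbe
[2] flags=0000 PL?T → r0=0x9a
[3] flags=0011 → (cmp)
[4] flags=0011 MI?F → skip
[5] flags=0011 CC?F → skip
[6] flags=0011 CC?F → skip
[7] flags=0011 → (cmp)
[8] flags=0011 HI?T → r2=0xc6
[9] flags=0011 PL?T → r1=0x64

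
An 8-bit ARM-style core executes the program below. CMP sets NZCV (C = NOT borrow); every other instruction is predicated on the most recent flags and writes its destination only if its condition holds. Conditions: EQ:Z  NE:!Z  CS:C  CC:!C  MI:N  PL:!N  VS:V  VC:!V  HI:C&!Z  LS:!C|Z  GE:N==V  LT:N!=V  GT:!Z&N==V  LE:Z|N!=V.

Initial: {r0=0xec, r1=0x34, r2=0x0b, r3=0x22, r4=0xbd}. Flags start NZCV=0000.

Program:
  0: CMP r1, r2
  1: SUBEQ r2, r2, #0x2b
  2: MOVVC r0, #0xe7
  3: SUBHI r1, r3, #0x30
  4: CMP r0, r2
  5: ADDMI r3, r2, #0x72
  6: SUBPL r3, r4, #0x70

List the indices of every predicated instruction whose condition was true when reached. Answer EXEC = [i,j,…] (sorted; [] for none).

EXEC = [2,3,5]

0: ✓ CMP  NZCV=0010
1: · SUBEQ
2: ✓ MOVVC  r0←0xe7
3: ✓ SUBHI  r1←0xf2
4: ✓ CMP  NZCV=1010
5: ✓ ADDMI  r3←0x7d
6: · SUBPL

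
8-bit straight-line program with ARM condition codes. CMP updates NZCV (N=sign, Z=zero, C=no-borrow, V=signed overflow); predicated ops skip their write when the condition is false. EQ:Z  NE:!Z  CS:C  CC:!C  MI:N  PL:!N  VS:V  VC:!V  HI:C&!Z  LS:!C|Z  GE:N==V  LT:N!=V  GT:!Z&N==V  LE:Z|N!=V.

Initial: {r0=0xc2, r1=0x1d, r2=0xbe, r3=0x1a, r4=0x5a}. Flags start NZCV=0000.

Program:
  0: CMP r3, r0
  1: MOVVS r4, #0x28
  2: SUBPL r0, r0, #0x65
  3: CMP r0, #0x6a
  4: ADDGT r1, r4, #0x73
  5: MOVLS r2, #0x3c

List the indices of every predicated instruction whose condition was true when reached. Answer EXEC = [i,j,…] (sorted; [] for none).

0: ✓ CMP  NZCV=0000
1: · MOVVS
2: ✓ SUBPL  r0←0x5d
3: ✓ CMP  NZCV=1000
4: · ADDGT
5: ✓ MOVLS  r2←0x3c

EXEC = [2,5]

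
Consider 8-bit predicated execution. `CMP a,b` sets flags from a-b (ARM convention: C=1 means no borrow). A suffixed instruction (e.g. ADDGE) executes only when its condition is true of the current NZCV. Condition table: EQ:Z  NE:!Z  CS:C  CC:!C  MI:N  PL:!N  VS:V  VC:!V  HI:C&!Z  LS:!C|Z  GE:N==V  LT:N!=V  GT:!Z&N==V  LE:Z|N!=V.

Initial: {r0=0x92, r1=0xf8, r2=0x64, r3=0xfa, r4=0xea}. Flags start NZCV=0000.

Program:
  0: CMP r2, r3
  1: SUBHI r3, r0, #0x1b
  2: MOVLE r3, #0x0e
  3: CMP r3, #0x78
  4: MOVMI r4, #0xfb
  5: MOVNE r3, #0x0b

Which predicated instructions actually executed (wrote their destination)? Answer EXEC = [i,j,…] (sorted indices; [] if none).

EXEC = [4,5]

[0] flags=0000 → (cmp)
[1] flags=0000 HI?F → skip
[2] flags=0000 LE?F → skip
[3] flags=1010 → (cmp)
[4] flags=1010 MI?T → r4=0xfb
[5] flags=1010 NE?T → r3=0x0b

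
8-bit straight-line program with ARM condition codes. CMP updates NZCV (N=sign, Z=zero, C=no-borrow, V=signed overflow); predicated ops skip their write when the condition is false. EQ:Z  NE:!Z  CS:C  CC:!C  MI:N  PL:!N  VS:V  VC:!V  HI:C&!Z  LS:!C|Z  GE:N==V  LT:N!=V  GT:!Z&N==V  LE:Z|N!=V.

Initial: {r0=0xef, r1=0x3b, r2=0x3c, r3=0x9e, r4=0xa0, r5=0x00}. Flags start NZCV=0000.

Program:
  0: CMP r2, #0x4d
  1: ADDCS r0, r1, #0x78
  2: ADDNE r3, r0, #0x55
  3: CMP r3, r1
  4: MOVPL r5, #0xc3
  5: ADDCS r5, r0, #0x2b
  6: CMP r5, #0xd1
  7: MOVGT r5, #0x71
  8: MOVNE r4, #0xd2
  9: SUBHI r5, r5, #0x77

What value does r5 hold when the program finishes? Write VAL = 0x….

VAL = 0x71

[0] flags=1000 → (cmp)
[1] flags=1000 CS?F → skip
[2] flags=1000 NE?T → r3=0x44
[3] flags=0010 → (cmp)
[4] flags=0010 PL?T → r5=0xc3
[5] flags=0010 CS?T → r5=0x1a
[6] flags=0000 → (cmp)
[7] flags=0000 GT?T → r5=0x71
[8] flags=0000 NE?T → r4=0xd2
[9] flags=0000 HI?F → skip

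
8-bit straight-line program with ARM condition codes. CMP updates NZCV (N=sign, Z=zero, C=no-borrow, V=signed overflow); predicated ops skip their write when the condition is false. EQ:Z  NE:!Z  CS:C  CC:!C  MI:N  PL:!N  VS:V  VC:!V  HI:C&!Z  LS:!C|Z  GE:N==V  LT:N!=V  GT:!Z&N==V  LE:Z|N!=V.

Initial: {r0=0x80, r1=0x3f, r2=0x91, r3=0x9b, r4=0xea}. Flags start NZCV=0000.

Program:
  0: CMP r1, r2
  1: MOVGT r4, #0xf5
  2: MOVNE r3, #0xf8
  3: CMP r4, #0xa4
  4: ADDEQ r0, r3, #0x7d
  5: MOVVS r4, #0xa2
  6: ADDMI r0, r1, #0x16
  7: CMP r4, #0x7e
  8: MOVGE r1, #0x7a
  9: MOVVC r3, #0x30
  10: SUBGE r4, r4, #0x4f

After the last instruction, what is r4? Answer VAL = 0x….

[0] flags=1001 → (cmp)
[1] flags=1001 GT?T → r4=0xf5
[2] flags=1001 NE?T → r3=0xf8
[3] flags=0010 → (cmp)
[4] flags=0010 EQ?F → skip
[5] flags=0010 VS?F → skip
[6] flags=0010 MI?F → skip
[7] flags=0011 → (cmp)
[8] flags=0011 GE?F → skip
[9] flags=0011 VC?F → skip
[10] flags=0011 GE?F → skip

VAL = 0xf5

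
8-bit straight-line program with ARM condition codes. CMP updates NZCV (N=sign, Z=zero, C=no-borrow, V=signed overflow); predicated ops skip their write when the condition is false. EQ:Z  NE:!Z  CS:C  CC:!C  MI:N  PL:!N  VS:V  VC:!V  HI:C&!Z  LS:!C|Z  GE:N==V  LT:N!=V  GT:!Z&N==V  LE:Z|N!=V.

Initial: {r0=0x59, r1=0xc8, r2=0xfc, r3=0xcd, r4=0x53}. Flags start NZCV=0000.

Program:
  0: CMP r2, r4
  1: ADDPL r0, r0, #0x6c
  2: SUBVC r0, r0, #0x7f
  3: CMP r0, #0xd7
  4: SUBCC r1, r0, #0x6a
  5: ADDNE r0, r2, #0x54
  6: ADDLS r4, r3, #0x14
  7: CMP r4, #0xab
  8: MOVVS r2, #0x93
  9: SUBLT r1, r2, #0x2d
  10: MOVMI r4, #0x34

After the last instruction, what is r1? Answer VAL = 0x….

VAL = 0xc8

[0] flags=1010 → (cmp)
[1] flags=1010 PL?F → skip
[2] flags=1010 VC?T → r0=0xda
[3] flags=0010 → (cmp)
[4] flags=0010 CC?F → skip
[5] flags=0010 NE?T → r0=0x50
[6] flags=0010 LS?F → skip
[7] flags=1001 → (cmp)
[8] flags=1001 VS?T → r2=0x93
[9] flags=1001 LT?F → skip
[10] flags=1001 MI?T → r4=0x34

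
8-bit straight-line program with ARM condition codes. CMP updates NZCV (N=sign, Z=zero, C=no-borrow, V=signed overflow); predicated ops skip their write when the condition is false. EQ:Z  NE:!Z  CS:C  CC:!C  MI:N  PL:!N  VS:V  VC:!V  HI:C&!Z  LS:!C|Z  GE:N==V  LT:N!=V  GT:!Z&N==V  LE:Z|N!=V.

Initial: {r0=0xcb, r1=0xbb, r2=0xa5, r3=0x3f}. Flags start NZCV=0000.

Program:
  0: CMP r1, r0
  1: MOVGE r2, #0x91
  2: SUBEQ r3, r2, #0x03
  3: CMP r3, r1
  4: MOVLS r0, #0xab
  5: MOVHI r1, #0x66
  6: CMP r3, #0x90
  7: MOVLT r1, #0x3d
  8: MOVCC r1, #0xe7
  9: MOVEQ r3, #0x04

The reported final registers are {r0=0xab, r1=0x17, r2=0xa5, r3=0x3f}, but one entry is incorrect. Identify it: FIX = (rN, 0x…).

FIX = (r1, 0xe7)

[0] flags=1000 → (cmp)
[1] flags=1000 GE?F → skip
[2] flags=1000 EQ?F → skip
[3] flags=1001 → (cmp)
[4] flags=1001 LS?T → r0=0xab
[5] flags=1001 HI?F → skip
[6] flags=1001 → (cmp)
[7] flags=1001 LT?F → skip
[8] flags=1001 CC?T → r1=0xe7
[9] flags=1001 EQ?F → skip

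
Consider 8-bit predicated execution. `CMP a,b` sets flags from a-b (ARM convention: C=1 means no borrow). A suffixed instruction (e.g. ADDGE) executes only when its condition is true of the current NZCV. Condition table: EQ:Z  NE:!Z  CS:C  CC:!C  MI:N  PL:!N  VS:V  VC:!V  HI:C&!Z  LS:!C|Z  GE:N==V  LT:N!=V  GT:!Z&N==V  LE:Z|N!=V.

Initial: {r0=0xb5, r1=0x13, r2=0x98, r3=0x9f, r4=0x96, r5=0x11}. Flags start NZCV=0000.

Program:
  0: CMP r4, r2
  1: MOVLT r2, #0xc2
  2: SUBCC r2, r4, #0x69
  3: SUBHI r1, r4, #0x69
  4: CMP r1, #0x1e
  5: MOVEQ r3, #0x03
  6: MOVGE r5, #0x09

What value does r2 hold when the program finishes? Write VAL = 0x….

VAL = 0x2d

0: ✓ CMP  NZCV=1000
1: ✓ MOVLT  r2←0xc2
2: ✓ SUBCC  r2←0x2d
3: · SUBHI
4: ✓ CMP  NZCV=1000
5: · MOVEQ
6: · MOVGE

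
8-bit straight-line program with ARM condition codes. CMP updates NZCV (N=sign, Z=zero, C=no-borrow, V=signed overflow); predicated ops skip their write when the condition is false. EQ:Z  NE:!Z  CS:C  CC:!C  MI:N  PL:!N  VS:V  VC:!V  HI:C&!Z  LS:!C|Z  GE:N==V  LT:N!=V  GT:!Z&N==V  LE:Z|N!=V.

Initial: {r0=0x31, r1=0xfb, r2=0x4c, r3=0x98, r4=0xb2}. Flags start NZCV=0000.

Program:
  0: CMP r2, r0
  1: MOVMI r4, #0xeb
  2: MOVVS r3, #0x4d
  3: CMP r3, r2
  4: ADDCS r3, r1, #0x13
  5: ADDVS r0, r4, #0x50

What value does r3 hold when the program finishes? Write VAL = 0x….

VAL = 0x0e

[0] flags=0010 → (cmp)
[1] flags=0010 MI?F → skip
[2] flags=0010 VS?F → skip
[3] flags=0011 → (cmp)
[4] flags=0011 CS?T → r3=0x0e
[5] flags=0011 VS?T → r0=0x02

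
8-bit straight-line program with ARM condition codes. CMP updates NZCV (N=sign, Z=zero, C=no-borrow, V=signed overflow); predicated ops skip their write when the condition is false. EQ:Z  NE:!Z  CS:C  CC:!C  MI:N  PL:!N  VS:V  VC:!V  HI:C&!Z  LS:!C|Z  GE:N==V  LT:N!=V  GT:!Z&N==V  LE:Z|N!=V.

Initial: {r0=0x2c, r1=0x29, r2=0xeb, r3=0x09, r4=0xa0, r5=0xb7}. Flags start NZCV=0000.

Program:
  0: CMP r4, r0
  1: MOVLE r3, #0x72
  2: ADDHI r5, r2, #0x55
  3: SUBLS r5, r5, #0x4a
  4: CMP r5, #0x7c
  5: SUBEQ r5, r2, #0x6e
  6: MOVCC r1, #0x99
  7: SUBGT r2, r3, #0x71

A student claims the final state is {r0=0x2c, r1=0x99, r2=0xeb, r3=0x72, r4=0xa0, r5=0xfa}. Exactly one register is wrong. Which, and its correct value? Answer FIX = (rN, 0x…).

FIX = (r5, 0x40)

[0] flags=0011 → (cmp)
[1] flags=0011 LE?T → r3=0x72
[2] flags=0011 HI?T → r5=0x40
[3] flags=0011 LS?F → skip
[4] flags=1000 → (cmp)
[5] flags=1000 EQ?F → skip
[6] flags=1000 CC?T → r1=0x99
[7] flags=1000 GT?F → skip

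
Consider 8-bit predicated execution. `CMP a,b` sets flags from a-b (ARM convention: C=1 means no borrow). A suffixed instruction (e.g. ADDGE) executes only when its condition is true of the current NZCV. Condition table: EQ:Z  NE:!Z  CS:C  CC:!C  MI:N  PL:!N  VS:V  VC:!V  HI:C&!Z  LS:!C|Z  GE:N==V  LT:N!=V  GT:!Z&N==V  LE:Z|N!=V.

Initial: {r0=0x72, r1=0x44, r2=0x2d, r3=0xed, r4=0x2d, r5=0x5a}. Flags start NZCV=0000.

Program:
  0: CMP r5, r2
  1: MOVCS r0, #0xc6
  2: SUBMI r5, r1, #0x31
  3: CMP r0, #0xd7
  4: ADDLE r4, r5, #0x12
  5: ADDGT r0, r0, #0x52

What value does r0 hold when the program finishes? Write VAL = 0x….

VAL = 0xc6

0: ✓ CMP  NZCV=0010
1: ✓ MOVCS  r0←0xc6
2: · SUBMI
3: ✓ CMP  NZCV=1000
4: ✓ ADDLE  r4←0x6c
5: · ADDGT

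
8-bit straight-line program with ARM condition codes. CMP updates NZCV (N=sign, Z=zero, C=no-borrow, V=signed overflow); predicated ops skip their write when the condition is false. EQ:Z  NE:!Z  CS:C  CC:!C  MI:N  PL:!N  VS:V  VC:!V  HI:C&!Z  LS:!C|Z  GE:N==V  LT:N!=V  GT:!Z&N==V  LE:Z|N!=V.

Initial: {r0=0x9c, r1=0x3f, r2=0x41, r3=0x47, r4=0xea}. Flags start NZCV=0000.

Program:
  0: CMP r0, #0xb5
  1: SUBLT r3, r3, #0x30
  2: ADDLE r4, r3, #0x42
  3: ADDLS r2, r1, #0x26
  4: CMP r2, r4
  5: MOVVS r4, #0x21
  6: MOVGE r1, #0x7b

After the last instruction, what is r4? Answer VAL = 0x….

[0] flags=1000 → (cmp)
[1] flags=1000 LT?T → r3=0x17
[2] flags=1000 LE?T → r4=0x59
[3] flags=1000 LS?T → r2=0x65
[4] flags=0010 → (cmp)
[5] flags=0010 VS?F → skip
[6] flags=0010 GE?T → r1=0x7b

VAL = 0x59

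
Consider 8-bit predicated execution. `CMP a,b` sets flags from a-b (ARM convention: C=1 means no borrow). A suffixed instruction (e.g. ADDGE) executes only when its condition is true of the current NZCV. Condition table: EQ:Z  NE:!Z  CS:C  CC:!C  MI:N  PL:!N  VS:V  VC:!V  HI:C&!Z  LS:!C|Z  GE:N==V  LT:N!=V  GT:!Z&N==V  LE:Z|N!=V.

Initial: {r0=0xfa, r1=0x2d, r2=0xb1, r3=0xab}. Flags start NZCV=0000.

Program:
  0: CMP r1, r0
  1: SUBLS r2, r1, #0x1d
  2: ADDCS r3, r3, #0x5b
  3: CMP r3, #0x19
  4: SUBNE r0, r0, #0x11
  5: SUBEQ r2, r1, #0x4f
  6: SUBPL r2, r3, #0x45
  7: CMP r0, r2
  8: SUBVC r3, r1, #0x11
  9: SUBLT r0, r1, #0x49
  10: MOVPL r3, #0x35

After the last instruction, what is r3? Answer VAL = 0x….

[0] flags=0000 → (cmp)
[1] flags=0000 LS?T → r2=0x10
[2] flags=0000 CS?F → skip
[3] flags=1010 → (cmp)
[4] flags=1010 NE?T → r0=0xe9
[5] flags=1010 EQ?F → skip
[6] flags=1010 PL?F → skip
[7] flags=1010 → (cmp)
[8] flags=1010 VC?T → r3=0x1c
[9] flags=1010 LT?T → r0=0xe4
[10] flags=1010 PL?F → skip

VAL = 0x1c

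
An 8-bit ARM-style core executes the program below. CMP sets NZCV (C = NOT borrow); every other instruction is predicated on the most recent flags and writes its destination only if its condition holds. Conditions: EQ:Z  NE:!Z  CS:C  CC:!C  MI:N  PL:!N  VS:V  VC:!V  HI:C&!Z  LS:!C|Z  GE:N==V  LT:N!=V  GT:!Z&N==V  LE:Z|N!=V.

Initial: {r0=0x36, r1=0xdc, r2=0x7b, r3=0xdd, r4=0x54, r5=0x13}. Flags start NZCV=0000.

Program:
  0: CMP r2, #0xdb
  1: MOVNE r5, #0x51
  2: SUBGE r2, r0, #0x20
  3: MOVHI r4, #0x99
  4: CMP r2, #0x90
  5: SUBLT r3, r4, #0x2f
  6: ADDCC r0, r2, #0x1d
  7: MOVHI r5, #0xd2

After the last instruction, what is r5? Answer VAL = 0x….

0: ✓ CMP  NZCV=1001
1: ✓ MOVNE  r5←0x51
2: ✓ SUBGE  r2←0x16
3: · MOVHI
4: ✓ CMP  NZCV=1001
5: · SUBLT
6: ✓ ADDCC  r0←0x33
7: · MOVHI

VAL = 0x51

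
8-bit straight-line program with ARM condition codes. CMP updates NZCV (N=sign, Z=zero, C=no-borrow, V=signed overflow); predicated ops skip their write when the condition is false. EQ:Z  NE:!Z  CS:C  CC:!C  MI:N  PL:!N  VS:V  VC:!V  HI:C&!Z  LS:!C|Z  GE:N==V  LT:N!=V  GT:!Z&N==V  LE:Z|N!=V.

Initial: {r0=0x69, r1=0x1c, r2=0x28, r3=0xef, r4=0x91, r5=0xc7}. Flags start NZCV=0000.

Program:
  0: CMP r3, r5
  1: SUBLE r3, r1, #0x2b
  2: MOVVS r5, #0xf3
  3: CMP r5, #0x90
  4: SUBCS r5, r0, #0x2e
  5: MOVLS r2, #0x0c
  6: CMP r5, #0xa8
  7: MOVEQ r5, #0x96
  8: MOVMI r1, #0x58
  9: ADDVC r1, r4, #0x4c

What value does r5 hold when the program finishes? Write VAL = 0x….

VAL = 0x3b

0: ✓ CMP  NZCV=0010
1: · SUBLE
2: · MOVVS
3: ✓ CMP  NZCV=0010
4: ✓ SUBCS  r5←0x3b
5: · MOVLS
6: ✓ CMP  NZCV=1001
7: · MOVEQ
8: ✓ MOVMI  r1←0x58
9: · ADDVC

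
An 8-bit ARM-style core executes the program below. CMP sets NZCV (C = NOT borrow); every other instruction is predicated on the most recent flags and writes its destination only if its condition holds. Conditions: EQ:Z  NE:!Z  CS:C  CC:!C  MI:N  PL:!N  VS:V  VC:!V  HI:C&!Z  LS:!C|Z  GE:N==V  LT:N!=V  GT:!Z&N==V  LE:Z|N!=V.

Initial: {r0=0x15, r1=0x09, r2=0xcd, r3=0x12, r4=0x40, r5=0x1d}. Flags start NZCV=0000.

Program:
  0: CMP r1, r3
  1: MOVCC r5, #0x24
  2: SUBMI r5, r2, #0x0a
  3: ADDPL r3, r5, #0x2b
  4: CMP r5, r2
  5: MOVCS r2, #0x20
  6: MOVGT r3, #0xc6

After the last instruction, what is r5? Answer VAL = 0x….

[0] flags=1000 → (cmp)
[1] flags=1000 CC?T → r5=0x24
[2] flags=1000 MI?T → r5=0xc3
[3] flags=1000 PL?F → skip
[4] flags=1000 → (cmp)
[5] flags=1000 CS?F → skip
[6] flags=1000 GT?F → skip

VAL = 0xc3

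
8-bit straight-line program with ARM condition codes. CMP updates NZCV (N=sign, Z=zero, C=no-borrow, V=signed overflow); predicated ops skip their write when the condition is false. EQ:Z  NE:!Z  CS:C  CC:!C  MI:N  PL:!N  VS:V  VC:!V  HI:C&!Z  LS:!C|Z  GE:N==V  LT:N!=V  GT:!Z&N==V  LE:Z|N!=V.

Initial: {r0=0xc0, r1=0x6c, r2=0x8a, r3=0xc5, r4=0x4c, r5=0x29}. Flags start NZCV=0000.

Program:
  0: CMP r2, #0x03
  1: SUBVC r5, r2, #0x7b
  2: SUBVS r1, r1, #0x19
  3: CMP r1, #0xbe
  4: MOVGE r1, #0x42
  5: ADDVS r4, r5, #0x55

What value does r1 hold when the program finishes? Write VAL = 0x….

[0] flags=1010 → (cmp)
[1] flags=1010 VC?T → r5=0x0f
[2] flags=1010 VS?F → skip
[3] flags=1001 → (cmp)
[4] flags=1001 GE?T → r1=0x42
[5] flags=1001 VS?T → r4=0x64

VAL = 0x42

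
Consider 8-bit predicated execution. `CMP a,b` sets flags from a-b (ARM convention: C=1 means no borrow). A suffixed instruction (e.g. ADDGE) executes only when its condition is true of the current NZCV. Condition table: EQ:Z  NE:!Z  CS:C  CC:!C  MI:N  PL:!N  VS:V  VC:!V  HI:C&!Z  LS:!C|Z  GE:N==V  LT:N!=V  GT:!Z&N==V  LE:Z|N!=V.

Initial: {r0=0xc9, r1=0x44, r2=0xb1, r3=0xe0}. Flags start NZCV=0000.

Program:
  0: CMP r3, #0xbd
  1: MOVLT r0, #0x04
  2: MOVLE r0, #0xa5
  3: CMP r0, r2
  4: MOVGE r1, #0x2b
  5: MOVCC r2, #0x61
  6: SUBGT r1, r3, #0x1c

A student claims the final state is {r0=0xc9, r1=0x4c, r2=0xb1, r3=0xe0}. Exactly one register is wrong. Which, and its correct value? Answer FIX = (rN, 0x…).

0: ✓ CMP  NZCV=0010
1: · MOVLT
2: · MOVLE
3: ✓ CMP  NZCV=0010
4: ✓ MOVGE  r1←0x2b
5: · MOVCC
6: ✓ SUBGT  r1←0xc4

FIX = (r1, 0xc4)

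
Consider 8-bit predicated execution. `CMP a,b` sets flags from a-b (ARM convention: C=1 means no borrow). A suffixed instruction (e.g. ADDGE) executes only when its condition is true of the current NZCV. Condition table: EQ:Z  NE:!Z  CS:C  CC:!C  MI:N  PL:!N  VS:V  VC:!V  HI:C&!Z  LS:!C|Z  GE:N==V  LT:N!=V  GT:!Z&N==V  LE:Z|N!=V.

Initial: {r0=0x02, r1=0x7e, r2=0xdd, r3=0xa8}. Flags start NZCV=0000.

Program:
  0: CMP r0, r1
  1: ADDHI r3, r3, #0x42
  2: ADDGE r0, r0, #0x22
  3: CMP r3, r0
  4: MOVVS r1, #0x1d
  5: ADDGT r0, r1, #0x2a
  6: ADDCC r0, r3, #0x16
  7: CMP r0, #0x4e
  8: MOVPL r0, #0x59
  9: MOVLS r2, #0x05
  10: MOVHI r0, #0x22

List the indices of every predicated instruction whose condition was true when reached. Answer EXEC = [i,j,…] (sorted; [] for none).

EXEC = [9]

[0] flags=1000 → (cmp)
[1] flags=1000 HI?F → skip
[2] flags=1000 GE?F → skip
[3] flags=1010 → (cmp)
[4] flags=1010 VS?F → skip
[5] flags=1010 GT?F → skip
[6] flags=1010 CC?F → skip
[7] flags=1000 → (cmp)
[8] flags=1000 PL?F → skip
[9] flags=1000 LS?T → r2=0x05
[10] flags=1000 HI?F → skip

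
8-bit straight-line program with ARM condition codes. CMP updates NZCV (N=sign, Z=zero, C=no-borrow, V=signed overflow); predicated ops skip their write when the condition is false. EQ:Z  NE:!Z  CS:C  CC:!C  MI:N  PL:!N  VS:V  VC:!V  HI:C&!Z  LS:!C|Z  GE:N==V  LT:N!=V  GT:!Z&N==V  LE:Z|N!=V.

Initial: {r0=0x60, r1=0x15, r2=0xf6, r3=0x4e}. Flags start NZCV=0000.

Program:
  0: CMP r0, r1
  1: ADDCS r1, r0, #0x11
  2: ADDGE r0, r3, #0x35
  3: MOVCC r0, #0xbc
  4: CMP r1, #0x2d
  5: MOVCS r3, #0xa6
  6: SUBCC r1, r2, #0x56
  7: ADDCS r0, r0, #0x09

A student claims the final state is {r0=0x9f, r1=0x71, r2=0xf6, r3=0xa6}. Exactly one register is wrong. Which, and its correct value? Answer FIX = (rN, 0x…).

FIX = (r0, 0x8c)

[0] flags=0010 → (cmp)
[1] flags=0010 CS?T → r1=0x71
[2] flags=0010 GE?T → r0=0x83
[3] flags=0010 CC?F → skip
[4] flags=0010 → (cmp)
[5] flags=0010 CS?T → r3=0xa6
[6] flags=0010 CC?F → skip
[7] flags=0010 CS?T → r0=0x8c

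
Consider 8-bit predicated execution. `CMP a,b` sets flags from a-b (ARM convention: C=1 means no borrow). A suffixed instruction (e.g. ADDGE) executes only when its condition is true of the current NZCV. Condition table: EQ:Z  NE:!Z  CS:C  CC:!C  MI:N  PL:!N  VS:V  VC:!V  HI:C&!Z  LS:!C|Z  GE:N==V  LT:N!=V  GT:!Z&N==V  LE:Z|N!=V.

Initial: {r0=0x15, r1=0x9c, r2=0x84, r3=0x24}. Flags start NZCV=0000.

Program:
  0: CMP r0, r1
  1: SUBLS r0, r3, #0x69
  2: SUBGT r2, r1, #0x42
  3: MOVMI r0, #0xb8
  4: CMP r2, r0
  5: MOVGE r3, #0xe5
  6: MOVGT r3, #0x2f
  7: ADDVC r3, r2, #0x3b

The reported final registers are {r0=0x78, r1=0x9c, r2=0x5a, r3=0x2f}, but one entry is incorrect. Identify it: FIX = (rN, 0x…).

[0] flags=0000 → (cmp)
[1] flags=0000 LS?T → r0=0xbb
[2] flags=0000 GT?T → r2=0x5a
[3] flags=0000 MI?F → skip
[4] flags=1001 → (cmp)
[5] flags=1001 GE?T → r3=0xe5
[6] flags=1001 GT?T → r3=0x2f
[7] flags=1001 VC?F → skip

FIX = (r0, 0xbb)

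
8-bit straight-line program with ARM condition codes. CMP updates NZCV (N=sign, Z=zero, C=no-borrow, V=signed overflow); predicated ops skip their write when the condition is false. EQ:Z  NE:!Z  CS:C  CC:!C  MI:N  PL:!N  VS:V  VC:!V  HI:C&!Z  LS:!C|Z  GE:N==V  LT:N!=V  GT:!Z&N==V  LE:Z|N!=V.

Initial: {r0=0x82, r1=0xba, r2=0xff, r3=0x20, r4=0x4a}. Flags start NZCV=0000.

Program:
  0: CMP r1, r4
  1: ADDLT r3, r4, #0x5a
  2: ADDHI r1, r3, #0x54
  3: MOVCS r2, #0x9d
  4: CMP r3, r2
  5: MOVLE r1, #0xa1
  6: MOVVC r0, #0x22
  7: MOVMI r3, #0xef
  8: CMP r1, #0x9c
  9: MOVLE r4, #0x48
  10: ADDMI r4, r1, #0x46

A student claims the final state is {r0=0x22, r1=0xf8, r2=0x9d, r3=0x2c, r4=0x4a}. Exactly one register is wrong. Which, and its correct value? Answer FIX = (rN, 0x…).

0: ✓ CMP  NZCV=0011
1: ✓ ADDLT  r3←0xa4
2: ✓ ADDHI  r1←0xf8
3: ✓ MOVCS  r2←0x9d
4: ✓ CMP  NZCV=0010
5: · MOVLE
6: ✓ MOVVC  r0←0x22
7: · MOVMI
8: ✓ CMP  NZCV=0010
9: · MOVLE
10: · ADDMI

FIX = (r3, 0xa4)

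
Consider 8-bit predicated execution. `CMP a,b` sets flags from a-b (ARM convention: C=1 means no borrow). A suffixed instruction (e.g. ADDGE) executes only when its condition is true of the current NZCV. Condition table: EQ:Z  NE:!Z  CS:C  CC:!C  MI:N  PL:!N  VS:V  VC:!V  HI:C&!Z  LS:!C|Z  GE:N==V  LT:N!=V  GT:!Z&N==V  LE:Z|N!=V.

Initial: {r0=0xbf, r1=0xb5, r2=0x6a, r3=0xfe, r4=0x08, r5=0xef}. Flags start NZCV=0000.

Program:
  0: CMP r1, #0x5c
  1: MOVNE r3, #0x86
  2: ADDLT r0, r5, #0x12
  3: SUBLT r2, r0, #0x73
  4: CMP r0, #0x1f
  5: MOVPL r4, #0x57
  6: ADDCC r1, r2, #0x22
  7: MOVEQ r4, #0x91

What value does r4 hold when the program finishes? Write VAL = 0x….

VAL = 0x08

[0] flags=0011 → (cmp)
[1] flags=0011 NE?T → r3=0x86
[2] flags=0011 LT?T → r0=0x01
[3] flags=0011 LT?T → r2=0x8e
[4] flags=1000 → (cmp)
[5] flags=1000 PL?F → skip
[6] flags=1000 CC?T → r1=0xb0
[7] flags=1000 EQ?F → skip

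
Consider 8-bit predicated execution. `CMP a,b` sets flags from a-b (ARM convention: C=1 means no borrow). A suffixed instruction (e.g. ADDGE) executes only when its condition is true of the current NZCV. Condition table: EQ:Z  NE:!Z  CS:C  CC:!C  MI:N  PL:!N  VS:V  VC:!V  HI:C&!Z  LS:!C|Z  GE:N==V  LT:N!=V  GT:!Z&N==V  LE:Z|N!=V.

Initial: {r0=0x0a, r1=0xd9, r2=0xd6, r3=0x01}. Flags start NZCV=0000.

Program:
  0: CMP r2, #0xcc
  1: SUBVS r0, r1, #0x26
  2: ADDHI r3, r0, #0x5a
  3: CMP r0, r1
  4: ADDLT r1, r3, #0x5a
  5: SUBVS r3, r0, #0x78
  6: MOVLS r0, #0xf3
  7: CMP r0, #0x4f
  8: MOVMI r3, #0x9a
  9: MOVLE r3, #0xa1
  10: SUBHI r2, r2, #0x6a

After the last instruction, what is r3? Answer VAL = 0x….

0: ✓ CMP  NZCV=0010
1: · SUBVS
2: ✓ ADDHI  r3←0x64
3: ✓ CMP  NZCV=0000
4: · ADDLT
5: · SUBVS
6: ✓ MOVLS  r0←0xf3
7: ✓ CMP  NZCV=1010
8: ✓ MOVMI  r3←0x9a
9: ✓ MOVLE  r3←0xa1
10: ✓ SUBHI  r2←0x6c

VAL = 0xa1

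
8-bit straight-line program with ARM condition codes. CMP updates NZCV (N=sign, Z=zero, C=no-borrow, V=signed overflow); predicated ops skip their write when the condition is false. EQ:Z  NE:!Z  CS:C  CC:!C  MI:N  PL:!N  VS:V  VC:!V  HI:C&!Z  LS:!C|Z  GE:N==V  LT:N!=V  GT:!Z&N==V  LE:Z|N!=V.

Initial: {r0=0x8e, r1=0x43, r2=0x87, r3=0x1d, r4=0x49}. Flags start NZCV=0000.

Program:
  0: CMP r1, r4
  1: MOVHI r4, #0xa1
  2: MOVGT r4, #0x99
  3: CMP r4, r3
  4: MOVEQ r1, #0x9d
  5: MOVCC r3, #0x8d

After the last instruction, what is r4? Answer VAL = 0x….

VAL = 0x49

[0] flags=1000 → (cmp)
[1] flags=1000 HI?F → skip
[2] flags=1000 GT?F → skip
[3] flags=0010 → (cmp)
[4] flags=0010 EQ?F → skip
[5] flags=0010 CC?F → skip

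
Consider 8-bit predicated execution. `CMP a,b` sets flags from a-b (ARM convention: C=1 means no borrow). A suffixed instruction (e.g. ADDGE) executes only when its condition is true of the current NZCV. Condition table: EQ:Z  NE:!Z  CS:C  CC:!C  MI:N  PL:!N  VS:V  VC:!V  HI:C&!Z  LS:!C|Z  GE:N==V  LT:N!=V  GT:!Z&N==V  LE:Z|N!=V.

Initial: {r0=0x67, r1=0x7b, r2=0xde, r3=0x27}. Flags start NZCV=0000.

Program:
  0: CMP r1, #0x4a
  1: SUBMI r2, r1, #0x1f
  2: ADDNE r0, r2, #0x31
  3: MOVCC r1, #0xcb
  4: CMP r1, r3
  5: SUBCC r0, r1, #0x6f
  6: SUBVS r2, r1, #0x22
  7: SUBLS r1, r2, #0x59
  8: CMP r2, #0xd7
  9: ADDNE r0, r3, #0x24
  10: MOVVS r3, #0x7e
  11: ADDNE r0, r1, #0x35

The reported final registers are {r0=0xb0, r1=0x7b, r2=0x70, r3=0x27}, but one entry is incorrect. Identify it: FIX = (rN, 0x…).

[0] flags=0010 → (cmp)
[1] flags=0010 MI?F → skip
[2] flags=0010 NE?T → r0=0x0f
[3] flags=0010 CC?F → skip
[4] flags=0010 → (cmp)
[5] flags=0010 CC?F → skip
[6] flags=0010 VS?F → skip
[7] flags=0010 LS?F → skip
[8] flags=0010 → (cmp)
[9] flags=0010 NE?T → r0=0x4b
[10] flags=0010 VS?F → skip
[11] flags=0010 NE?T → r0=0xb0

FIX = (r2, 0xde)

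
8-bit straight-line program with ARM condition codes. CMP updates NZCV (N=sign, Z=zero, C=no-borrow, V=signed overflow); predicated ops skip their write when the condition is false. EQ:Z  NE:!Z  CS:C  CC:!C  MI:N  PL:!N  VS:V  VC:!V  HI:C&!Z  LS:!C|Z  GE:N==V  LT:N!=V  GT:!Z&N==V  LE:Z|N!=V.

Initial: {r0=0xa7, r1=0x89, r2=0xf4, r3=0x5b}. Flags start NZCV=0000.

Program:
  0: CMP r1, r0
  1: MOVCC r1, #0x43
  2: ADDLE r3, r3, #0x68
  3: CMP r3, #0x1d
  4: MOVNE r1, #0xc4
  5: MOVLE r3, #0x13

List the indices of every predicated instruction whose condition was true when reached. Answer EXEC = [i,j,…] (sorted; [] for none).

EXEC = [1,2,4,5]

0: ✓ CMP  NZCV=1000
1: ✓ MOVCC  r1←0x43
2: ✓ ADDLE  r3←0xc3
3: ✓ CMP  NZCV=1010
4: ✓ MOVNE  r1←0xc4
5: ✓ MOVLE  r3←0x13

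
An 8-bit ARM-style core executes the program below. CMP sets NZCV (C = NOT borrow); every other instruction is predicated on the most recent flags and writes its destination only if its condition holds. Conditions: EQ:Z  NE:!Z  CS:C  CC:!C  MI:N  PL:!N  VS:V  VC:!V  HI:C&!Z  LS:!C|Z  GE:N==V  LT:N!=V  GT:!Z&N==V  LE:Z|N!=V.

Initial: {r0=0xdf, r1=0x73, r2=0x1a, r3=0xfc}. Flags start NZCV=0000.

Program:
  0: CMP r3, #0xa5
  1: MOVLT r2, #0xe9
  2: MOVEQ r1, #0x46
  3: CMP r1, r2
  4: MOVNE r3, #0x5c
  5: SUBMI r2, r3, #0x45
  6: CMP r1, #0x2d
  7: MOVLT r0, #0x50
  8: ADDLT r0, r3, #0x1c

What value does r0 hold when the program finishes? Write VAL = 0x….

0: ✓ CMP  NZCV=0010
1: · MOVLT
2: · MOVEQ
3: ✓ CMP  NZCV=0010
4: ✓ MOVNE  r3←0x5c
5: · SUBMI
6: ✓ CMP  NZCV=0010
7: · MOVLT
8: · ADDLT

VAL = 0xdf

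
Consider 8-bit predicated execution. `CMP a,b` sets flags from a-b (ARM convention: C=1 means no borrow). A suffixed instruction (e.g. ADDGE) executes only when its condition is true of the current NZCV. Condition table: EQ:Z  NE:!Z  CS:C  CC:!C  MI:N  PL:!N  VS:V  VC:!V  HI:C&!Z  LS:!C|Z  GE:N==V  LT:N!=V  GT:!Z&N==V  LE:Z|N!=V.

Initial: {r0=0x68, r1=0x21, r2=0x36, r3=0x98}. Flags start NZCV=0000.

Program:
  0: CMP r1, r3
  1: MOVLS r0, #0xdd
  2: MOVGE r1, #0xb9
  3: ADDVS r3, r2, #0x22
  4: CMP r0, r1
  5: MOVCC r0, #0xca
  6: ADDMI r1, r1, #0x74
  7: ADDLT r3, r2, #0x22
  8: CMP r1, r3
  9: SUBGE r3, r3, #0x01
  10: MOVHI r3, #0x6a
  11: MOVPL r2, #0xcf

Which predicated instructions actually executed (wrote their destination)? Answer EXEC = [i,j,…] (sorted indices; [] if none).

EXEC = [1,2,3,10,11]

0: ✓ CMP  NZCV=1001
1: ✓ MOVLS  r0←0xdd
2: ✓ MOVGE  r1←0xb9
3: ✓ ADDVS  r3←0x58
4: ✓ CMP  NZCV=0010
5: · MOVCC
6: · ADDMI
7: · ADDLT
8: ✓ CMP  NZCV=0011
9: · SUBGE
10: ✓ MOVHI  r3←0x6a
11: ✓ MOVPL  r2←0xcf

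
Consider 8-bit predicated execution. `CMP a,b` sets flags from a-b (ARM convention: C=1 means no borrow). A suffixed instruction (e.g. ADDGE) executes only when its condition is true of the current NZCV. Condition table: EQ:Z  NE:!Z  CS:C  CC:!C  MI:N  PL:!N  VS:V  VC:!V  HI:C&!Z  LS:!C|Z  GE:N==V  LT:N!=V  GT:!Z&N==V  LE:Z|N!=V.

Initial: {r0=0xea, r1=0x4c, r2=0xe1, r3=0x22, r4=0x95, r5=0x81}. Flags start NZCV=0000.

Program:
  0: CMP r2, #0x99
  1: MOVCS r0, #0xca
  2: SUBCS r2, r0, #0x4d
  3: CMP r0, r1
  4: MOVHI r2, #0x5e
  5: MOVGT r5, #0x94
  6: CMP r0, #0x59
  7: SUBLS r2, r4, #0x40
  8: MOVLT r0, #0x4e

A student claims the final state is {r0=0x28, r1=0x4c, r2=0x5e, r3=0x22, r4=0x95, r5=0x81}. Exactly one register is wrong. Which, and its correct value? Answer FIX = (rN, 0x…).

FIX = (r0, 0x4e)

[0] flags=0010 → (cmp)
[1] flags=0010 CS?T → r0=0xca
[2] flags=0010 CS?T → r2=0x7d
[3] flags=0011 → (cmp)
[4] flags=0011 HI?T → r2=0x5e
[5] flags=0011 GT?F → skip
[6] flags=0011 → (cmp)
[7] flags=0011 LS?F → skip
[8] flags=0011 LT?T → r0=0x4e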